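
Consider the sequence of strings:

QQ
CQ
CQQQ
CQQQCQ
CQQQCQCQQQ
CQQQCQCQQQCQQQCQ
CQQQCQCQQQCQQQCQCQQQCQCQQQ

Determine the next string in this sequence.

CQQQCQCQQQCQQQCQCQQQCQCQQQCQQQCQCQQQCQQQCQ

From term 3 onward, concatenate the last term with the second-to-last: CQ·QQ = CQQQ, CQQQ·CQ = CQQQCQ, …
So term 8 is CQQQCQCQQQCQQQCQCQQQCQCQQQ·CQQQCQCQQQCQQQCQ.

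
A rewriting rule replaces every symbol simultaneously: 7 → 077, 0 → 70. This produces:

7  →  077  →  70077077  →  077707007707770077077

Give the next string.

7007707707770077707007707770077077077707007707770077077

Applying the rule to each of the 21 symbols of 077707007707770077077 gives the pieces 70 077 077 077 70 077 70 70 077 077 70 077 077 077 70 70 077 077 70 077 077, which concatenate to the answer.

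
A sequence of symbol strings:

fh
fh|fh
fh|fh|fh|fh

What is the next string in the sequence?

fh|fh|fh|fh|fh|fh|fh|fh

Every step duplicates the string with '|' between the halves.
So the next term is two copies of fh|fh|fh|fh with '|' between the halves.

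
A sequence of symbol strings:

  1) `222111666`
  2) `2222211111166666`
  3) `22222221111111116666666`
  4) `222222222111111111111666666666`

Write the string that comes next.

Each string has the form 2^{2n+1} 1^{3n} 6^{2n+1} (n = 1, 2, …).
For the next term, n = 5, so the run lengths are 11, 15, 11.

2222222222211111111111111166666666666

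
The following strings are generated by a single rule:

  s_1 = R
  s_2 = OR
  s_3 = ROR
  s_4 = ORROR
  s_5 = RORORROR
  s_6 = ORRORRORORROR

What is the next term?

RORORRORORRORRORORROR

From term 3 onward, concatenate the second-to-last term with the last: R·OR = ROR, OR·ROR = ORROR, …
Continuing: RORORROR · ORRORRORORROR gives term 7.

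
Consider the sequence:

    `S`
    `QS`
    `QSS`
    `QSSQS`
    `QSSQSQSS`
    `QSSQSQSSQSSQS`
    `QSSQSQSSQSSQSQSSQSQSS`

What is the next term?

From term 3 onward, concatenate the last term with the second-to-last: QS·S = QSS, QSS·QS = QSSQS, …
The next term joins QSSQSQSSQSSQSQSSQSQSS and QSSQSQSSQSSQS.

QSSQSQSSQSSQSQSSQSQSSQSSQSQSSQSSQS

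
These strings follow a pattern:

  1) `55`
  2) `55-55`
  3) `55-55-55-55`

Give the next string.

55-55-55-55-55-55-55-55

Every step duplicates the string with '-' between the halves.
One more doubling of 55-55-55-55 gives the answer.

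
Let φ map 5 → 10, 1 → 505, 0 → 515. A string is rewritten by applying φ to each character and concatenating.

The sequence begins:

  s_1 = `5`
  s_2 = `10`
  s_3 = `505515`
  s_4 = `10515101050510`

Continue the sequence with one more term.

50551510505105055155055151051510505515

Applying the rule to each of the 14 symbols of 10515101050510 gives the pieces 505 515 10 505 10 505 515 505 515 10 515 10 505 515, which concatenate to the answer.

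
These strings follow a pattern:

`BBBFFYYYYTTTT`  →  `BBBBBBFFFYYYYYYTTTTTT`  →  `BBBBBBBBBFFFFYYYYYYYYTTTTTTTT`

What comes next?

BBBBBBBBBBBBFFFFFYYYYYYYYYYTTTTTTTTTT

Reading off run lengths: B runs 3, 6, 9; F runs 2, 3, 4; Y runs 4, 6, 8; T runs 4, 6, 8 — each is linear in n (n = 1, 2, …).
At n = 4 the blocks have lengths 12, 5, 10, 10.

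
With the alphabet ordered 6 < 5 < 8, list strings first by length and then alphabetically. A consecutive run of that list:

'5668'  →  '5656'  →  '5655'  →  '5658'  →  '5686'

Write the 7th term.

Continuing the enumeration 2 steps past 5686: 5686 → 5685 → (answer).

5688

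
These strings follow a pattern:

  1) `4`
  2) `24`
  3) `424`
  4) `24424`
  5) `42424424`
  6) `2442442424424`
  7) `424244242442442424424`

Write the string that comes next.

From term 3 onward, concatenate the second-to-last term with the last: 4·24 = 424, 24·424 = 24424, …
So term 8 is 2442442424424·424244242442442424424.

2442442424424424244242442442424424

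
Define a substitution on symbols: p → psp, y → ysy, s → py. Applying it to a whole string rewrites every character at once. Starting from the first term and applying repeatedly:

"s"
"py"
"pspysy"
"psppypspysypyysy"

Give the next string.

Rewriting the 16 symbols of psppypspysypyysy one by one yields psp py psp psp ysy psp py psp ysy py ysy psp ysy ysy py ysy; concatenated:

psppypsppspysypsppypspysypyysypspysyysypyysy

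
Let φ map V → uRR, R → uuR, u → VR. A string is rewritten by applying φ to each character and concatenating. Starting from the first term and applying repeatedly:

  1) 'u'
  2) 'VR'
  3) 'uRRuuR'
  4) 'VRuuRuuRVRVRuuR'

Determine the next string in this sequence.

φ(VRuuRuuRVRVRuuR) expands symbol-by-symbol to uRR uuR VR VR uuR VR VR uuR uRR uuR uRR uuR VR VR uuR; joining the 15 pieces gives the next term.

uRRuuRVRVRuuRVRVRuuRuRRuuRuRRuuRVRVRuuR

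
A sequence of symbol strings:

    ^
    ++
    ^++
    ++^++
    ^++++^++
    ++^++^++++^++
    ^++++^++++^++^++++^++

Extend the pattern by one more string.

From term 3 onward, concatenate the second-to-last term with the last: ^·++ = ^++, ++·^++ = ++^++, …
The next term joins ++^++^++++^++ and ^++++^++++^++^++++^++.

++^++^++++^++^++++^++++^++^++++^++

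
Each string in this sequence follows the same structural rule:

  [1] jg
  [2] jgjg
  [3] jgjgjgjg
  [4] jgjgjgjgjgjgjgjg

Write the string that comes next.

jgjgjgjgjgjgjgjgjgjgjgjgjgjgjgjg

s(k+1) = s(k)·s(k) — each term doubles the last.
One more doubling of jgjgjgjgjgjgjgjg gives the answer.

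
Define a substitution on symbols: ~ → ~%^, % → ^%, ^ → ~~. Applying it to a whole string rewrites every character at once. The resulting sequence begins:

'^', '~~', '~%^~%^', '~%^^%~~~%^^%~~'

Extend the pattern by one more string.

~%^^%~~~~^%~%^~%^~%^^%~~~~^%~%^~%^

φ(~%^^%~~~%^^%~~) expands symbol-by-symbol to ~%^ ^% ~~ ~~ ^% ~%^ ~%^ ~%^ ^% ~~ ~~ ^% ~%^ ~%^; joining the 14 pieces gives the next term.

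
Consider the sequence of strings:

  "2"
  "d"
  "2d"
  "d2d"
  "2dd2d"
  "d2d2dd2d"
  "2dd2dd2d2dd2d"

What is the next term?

Each term (from the third on) is the two preceding terms concatenated in order: term 3 = 2·d = 2d.
Continuing: d2d2dd2d · 2dd2dd2d2dd2d gives term 8.

d2d2dd2d2dd2dd2d2dd2d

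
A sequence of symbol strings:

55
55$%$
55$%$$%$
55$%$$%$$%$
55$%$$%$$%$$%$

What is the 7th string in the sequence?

55$%$$%$$%$$%$$%$$%$

The strings grow by a fixed suffix $%$ each time.
From 55$%$$%$$%$$%$, 2 further steps: 55$%$$%$$%$$%$ → 55$%$$%$$%$$%$$%$ → (answer).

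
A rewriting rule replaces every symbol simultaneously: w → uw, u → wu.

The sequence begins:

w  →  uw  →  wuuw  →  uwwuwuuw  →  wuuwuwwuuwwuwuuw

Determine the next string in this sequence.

Rewriting the 16 symbols of wuuwuwwuuwwuwuuw one by one yields uw wu wu uw wu uw uw wu wu uw uw wu uw wu wu uw; concatenated:

uwwuwuuwwuuwuwwuwuuwuwwuuwwuwuuw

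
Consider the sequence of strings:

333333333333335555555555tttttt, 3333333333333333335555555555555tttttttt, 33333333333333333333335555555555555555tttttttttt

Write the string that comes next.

333333333333333333333333335555555555555555555tttttttttttt

Each string has the form 3^{4n+2} 5^{3n+1} t^{2n}, where the shown terms are n = 3, 4, 5.
For the next term, n = 6, so the run lengths are 26, 19, 12.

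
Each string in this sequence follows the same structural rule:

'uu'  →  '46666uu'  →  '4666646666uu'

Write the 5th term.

46666466664666646666uu

Each term is the previous one with 46666 prepended.
From 4666646666uu, 2 further steps: 4666646666uu → 466664666646666uu → (answer).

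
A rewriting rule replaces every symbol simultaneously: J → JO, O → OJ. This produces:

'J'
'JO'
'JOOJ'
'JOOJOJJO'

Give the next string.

Expanding JOOJOJJO: J→JO, O→OJ, O→OJ, J→JO, O→OJ, J→JO, J→JO, O→OJ. Concatenated: JO OJ OJ JO OJ JO JO OJ.

JOOJOJJOOJJOJOOJ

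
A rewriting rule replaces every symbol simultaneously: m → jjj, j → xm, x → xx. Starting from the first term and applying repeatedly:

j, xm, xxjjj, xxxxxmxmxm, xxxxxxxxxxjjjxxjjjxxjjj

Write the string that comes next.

φ(xxxxxxxxxxjjjxxjjjxxjjj) expands symbol-by-symbol to xx xx xx xx xx xx xx xx xx xx xm xm xm xx xx xm xm xm xx xx xm xm xm; joining the 23 pieces gives the next term.

xxxxxxxxxxxxxxxxxxxxxmxmxmxxxxxmxmxmxxxxxmxmxm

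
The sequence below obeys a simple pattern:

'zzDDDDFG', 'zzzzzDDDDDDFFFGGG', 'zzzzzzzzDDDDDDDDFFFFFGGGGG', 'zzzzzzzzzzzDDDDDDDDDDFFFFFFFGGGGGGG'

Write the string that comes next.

Term n consists of 3n-1 z's, followed by 2n+2 D's, followed by 2n-1 F's, followed by 2n-1 G's (n = 1, 2, …).
Setting n = 5 gives 14, 12, 9, 9 characters in each block.

zzzzzzzzzzzzzzDDDDDDDDDDDDFFFFFFFFFGGGGGGGGG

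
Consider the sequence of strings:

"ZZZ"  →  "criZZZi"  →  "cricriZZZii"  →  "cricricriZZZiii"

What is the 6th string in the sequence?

cricricricricriZZZiiiii

Every step adds cri to the front and i to the end of the previous string.
From cricricriZZZiii, 2 further steps: cricricriZZZiii → cricricricriZZZiiii → (answer).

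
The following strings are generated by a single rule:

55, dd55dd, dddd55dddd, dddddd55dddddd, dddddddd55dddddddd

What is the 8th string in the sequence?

Each term wraps the previous one in dd on the left and dd on the right.
From dddddddd55dddddddd, 3 further steps: dddddddd55dddddddd → dddddddddd55dddddddddd → dddddddddddd55dddddddddddd → (answer).

dddddddddddddd55dddddddddddddd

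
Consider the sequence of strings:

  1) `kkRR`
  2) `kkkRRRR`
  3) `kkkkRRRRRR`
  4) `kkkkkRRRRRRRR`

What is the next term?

kkkkkkRRRRRRRRRR

Reading off run lengths: k runs 2, 3, 4, 5; R runs 2, 4, 6, 8 — each is linear in n (n = 1, 2, …).
Setting n = 5 gives 6, 10 characters in each block.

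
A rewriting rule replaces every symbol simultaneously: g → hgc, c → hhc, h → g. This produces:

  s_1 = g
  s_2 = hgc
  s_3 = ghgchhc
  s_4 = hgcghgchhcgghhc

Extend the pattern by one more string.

ghgchhchgcghgchhcgghhchgchgcgghhc

Applying the rule to each of the 15 symbols of hgcghgchhcgghhc gives the pieces g hgc hhc hgc g hgc hhc g g hhc hgc hgc g g hhc, which concatenate to the answer.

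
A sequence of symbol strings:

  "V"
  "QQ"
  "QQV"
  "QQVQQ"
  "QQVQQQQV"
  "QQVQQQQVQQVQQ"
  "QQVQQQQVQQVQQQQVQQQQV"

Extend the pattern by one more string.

QQVQQQQVQQVQQQQVQQQQVQQVQQQQVQQVQQ

This is a Fibonacci-style word recurrence s(k) = s(k−1)·s(k−2): e.g. QQ·V = QQV.
So term 8 is QQVQQQQVQQVQQQQVQQQQV·QQVQQQQVQQVQQ.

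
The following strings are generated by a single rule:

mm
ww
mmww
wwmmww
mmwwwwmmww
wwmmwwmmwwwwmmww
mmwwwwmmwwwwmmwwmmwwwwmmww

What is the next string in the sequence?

Each term (from the third on) is the two preceding terms concatenated in order: term 3 = mm·ww = mmww.
The next term joins wwmmwwmmwwwwmmww and mmwwwwmmwwwwmmwwmmwwwwmmww.

wwmmwwmmwwwwmmwwmmwwwwmmwwwwmmwwmmwwwwmmww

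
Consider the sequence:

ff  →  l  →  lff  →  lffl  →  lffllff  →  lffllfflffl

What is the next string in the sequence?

lffllfflffllffllff

From term 3 onward, concatenate the last term with the second-to-last: l·ff = lff, lff·l = lffl, …
The next term joins lffllfflffl and lffllff.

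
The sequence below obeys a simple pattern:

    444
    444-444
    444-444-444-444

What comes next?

444-444-444-444-444-444-444-444

Each string is two copies of the previous one joined by '-'.
One more doubling of 444-444-444-444 gives the answer.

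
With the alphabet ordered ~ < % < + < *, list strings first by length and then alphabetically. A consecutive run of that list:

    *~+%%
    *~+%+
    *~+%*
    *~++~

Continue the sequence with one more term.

Find the rightmost character of *~++~ below *, bump it to the next letter, and reset everything to its right to ~.

*~++%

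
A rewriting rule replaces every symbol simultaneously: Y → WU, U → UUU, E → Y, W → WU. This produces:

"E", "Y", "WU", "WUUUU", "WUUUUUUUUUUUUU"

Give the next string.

Applying the rule to each of the 14 symbols of WUUUUUUUUUUUUU gives the pieces WU UUU UUU UUU UUU UUU UUU UUU UUU UUU UUU UUU UUU UUU, which concatenate to the answer.

WUUUUUUUUUUUUUUUUUUUUUUUUUUUUUUUUUUUUUUUU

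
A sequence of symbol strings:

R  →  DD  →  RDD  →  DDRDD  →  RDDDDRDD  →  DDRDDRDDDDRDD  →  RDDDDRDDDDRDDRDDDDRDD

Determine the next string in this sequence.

This is a Fibonacci-style word recurrence s(k) = s(k−2)·s(k−1): e.g. R·DD = RDD.
Continuing: DDRDDRDDDDRDD · RDDDDRDDDDRDDRDDDDRDD gives term 8.

DDRDDRDDDDRDDRDDDDRDDDDRDDRDDDDRDD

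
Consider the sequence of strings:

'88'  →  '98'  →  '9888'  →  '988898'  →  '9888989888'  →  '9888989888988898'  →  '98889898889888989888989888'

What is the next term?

From term 3 onward, concatenate the last term with the second-to-last: 98·88 = 9888, 9888·98 = 988898, …
The next term joins 98889898889888989888989888 and 9888989888988898.

988898988898889898889898889888989888988898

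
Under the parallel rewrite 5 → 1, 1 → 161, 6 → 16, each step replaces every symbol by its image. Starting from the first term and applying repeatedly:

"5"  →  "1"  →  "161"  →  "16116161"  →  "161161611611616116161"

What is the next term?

Replace each of the 21 characters of 161161611611616116161 in place — 161 16 161 161 16 161 16 161 161 16 161 161 16 161 16 161 161 16 161 16 161 — and concatenate.

1611616116116161161611611616116116161161611611616116161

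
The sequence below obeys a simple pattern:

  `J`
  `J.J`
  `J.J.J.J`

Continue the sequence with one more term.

s(k+1) = s(k)·.·s(k) — each term doubles the last with '.' between the halves.
One more doubling of J.J.J.J gives the answer.

J.J.J.J.J.J.J.J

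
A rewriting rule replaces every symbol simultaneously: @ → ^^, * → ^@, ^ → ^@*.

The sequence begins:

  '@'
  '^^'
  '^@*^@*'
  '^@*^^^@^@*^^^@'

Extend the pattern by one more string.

φ(^@*^^^@^@*^^^@) expands symbol-by-symbol to ^@* ^^ ^@ ^@* ^@* ^@* ^^ ^@* ^^ ^@ ^@* ^@* ^@* ^^; joining the 14 pieces gives the next term.

^@*^^^@^@*^@*^@*^^^@*^^^@^@*^@*^@*^^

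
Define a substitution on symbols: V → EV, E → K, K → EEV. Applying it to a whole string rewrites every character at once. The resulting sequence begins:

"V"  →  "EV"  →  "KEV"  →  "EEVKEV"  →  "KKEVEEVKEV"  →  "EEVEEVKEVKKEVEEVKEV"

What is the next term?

Rewriting the 19 symbols of EEVEEVKEVKKEVEEVKEV one by one yields K K EV K K EV EEV K EV EEV EEV K EV K K EV EEV K EV; concatenated:

KKEVKKEVEEVKEVEEVEEVKEVKKEVEEVKEV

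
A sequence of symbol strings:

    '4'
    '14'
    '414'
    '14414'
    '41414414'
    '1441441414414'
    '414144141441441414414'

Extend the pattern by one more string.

1441441414414414144141441441414414

Each term (from the third on) is the two preceding terms concatenated in order: term 3 = 4·14 = 414.
The next term joins 1441441414414 and 414144141441441414414.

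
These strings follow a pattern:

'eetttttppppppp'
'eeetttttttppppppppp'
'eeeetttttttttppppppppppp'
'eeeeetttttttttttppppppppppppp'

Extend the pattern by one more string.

Reading off run lengths: e runs 2, 3, 4, 5; t runs 5, 7, 9, 11; p runs 7, 9, 11, 13 — each is linear in n, where the shown terms are n = 3, 4, 5, 6.
Setting n = 7 gives 6, 13, 15 characters in each block.

eeeeeetttttttttttttppppppppppppppp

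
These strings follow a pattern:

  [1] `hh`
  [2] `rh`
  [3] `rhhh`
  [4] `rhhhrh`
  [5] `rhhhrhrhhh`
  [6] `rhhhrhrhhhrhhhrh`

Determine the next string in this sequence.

Each term (from the third on) is the previous term followed by the one before it: term 3 = rh·hh = rhhh.
The next term joins rhhhrhrhhhrhhhrh and rhhhrhrhhh.

rhhhrhrhhhrhhhrhrhhhrhrhhh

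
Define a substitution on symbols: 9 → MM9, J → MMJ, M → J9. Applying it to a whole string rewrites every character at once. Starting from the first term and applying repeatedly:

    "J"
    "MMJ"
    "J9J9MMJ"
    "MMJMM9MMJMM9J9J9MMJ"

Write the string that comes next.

J9J9MMJJ9J9MM9J9J9MMJJ9J9MM9MMJMM9MMJMM9J9J9MMJ

Applying the rule to each of the 19 symbols of MMJMM9MMJMM9J9J9MMJ gives the pieces J9 J9 MMJ J9 J9 MM9 J9 J9 MMJ J9 J9 MM9 MMJ MM9 MMJ MM9 J9 J9 MMJ, which concatenate to the answer.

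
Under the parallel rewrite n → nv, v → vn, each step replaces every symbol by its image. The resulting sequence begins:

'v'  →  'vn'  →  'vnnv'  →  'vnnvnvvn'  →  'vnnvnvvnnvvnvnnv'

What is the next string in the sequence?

Replace each of the 16 characters of vnnvnvvnnvvnvnnv in place — vn nv nv vn nv vn vn nv nv vn vn nv vn nv nv vn — and concatenate.

vnnvnvvnnvvnvnnvnvvnvnnvvnnvnvvn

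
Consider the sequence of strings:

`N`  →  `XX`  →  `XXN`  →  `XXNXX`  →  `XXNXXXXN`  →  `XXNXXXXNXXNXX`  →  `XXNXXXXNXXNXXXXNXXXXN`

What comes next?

From term 3 onward, concatenate the last term with the second-to-last: XX·N = XXN, XXN·XX = XXNXX, …
Continuing: XXNXXXXNXXNXXXXNXXXXN · XXNXXXXNXXNXX gives term 8.

XXNXXXXNXXNXXXXNXXXXNXXNXXXXNXXNXX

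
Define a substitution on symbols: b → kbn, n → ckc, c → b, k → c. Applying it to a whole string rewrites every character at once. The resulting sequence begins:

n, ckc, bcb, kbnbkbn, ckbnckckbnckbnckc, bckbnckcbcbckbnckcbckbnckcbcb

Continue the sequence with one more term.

Rewriting the 29 symbols of bckbnckcbcbckbnckcbckbnckcbcb one by one yields kbn b c kbn ckc b c b kbn b kbn b c kbn ckc b c b kbn b c kbn ckc b c b kbn b kbn; concatenated:

kbnbckbnckcbcbkbnbkbnbckbnckcbcbkbnbckbnckcbcbkbnbkbn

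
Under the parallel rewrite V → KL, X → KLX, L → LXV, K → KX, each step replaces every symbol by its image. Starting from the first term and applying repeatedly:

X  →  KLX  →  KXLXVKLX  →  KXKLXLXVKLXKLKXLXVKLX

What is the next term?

Applying the rule to each of the 21 symbols of KXKLXLXVKLXKLKXLXVKLX gives the pieces KX KLX KX LXV KLX LXV KLX KL KX LXV KLX KX LXV KX KLX LXV KLX KL KX LXV KLX, which concatenate to the answer.

KXKLXKXLXVKLXLXVKLXKLKXLXVKLXKXLXVKXKLXLXVKLXKLKXLXVKLX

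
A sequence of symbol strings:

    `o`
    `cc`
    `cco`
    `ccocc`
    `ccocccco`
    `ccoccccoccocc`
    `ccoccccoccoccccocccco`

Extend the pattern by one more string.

This is a Fibonacci-style word recurrence s(k) = s(k−1)·s(k−2): e.g. cc·o = cco.
So term 8 is ccoccccoccoccccocccco·ccoccccoccocc.

ccoccccoccoccccoccccoccoccccoccocc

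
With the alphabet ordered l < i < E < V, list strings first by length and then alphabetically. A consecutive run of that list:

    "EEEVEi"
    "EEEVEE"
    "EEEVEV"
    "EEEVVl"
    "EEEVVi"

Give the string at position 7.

Advancing 2 positions from EEEVVi through EEEVVi → EEEVVE reaches term 7.

EEEVVV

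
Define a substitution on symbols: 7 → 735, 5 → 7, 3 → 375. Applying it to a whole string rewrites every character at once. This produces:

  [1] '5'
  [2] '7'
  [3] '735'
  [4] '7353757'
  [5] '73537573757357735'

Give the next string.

Applying the rule to each of the 17 symbols of 73537573757357735 gives the pieces 735 375 7 375 735 7 735 375 735 7 735 375 7 735 735 375 7, which concatenate to the answer.

73537573757357735375735773537577357353757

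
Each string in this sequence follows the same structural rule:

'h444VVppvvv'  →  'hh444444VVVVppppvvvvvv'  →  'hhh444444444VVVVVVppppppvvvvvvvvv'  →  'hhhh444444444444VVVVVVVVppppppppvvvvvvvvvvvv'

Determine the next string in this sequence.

Reading off run lengths: h runs 1, 2, 3, 4; 4 runs 3, 6, 9, 12; V runs 2, 4, 6, 8; p runs 2, 4, 6, 8; v runs 3, 6, 9, 12 — each is linear in n (n = 1, 2, …).
For the next term, n = 5, so the run lengths are 5, 15, 10, 10, 15.

hhhhh444444444444444VVVVVVVVVVppppppppppvvvvvvvvvvvvvvv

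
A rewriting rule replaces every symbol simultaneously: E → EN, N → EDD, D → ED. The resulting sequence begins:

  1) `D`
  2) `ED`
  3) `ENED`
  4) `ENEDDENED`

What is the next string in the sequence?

Expanding ENEDDENED: E→EN, N→EDD, E→EN, D→ED, D→ED, E→EN, N→EDD, E→EN, D→ED. Concatenated: EN EDD EN ED ED EN EDD EN ED.

ENEDDENEDEDENEDDENED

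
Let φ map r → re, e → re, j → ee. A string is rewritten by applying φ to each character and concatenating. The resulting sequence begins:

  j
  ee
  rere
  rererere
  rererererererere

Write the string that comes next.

Applying the rule to each of the 16 symbols of rererererererere gives the pieces re re re re re re re re re re re re re re re re, which concatenate to the answer.

rererererererererererererererere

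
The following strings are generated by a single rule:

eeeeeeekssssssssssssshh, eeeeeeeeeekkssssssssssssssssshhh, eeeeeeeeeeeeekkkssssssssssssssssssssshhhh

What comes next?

Term n consists of 3n-2 e's, followed by n-2 k's, followed by 4n+1 s's, followed by n-1 h's, where the shown terms are n = 3, 4, 5.
At n = 6 the blocks have lengths 16, 4, 25, 5.

eeeeeeeeeeeeeeeekkkkssssssssssssssssssssssssshhhhh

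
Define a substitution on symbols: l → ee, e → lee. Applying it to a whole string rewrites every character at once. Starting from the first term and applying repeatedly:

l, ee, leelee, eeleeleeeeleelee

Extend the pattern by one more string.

Replace each of the 16 characters of eeleeleeeeleelee in place — lee lee ee lee lee ee lee lee lee lee ee lee lee ee lee lee — and concatenate.

leeleeeeleeleeeeleeleeleeleeeeleeleeeeleelee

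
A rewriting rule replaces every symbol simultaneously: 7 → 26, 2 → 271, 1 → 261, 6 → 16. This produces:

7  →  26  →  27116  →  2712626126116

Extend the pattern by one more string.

Rewriting the 13 symbols of 2712626126116 one by one yields 271 26 261 271 16 271 16 261 271 16 261 261 16; concatenated:

2712626127116271162612711626126116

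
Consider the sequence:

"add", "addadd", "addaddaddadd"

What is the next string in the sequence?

s(k+1) = s(k)·s(k) — each term doubles the last.
One more doubling of addaddaddadd gives the answer.

addaddaddaddaddaddaddadd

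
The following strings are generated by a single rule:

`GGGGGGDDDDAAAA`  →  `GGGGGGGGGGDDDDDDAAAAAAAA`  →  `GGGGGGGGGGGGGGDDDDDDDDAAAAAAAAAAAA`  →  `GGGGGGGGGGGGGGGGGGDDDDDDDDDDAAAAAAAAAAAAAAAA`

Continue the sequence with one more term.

Each string has the form G^{4n+2} D^{2n+2} A^{4n} (n = 1, 2, …).
Setting n = 5 gives 22, 12, 20 characters in each block.

GGGGGGGGGGGGGGGGGGGGGGDDDDDDDDDDDDAAAAAAAAAAAAAAAAAAAA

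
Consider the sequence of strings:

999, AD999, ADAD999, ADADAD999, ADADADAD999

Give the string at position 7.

Each term is the previous one with AD prepended.
From ADADADAD999, 2 further steps: ADADADAD999 → ADADADADAD999 → (answer).

ADADADADADAD999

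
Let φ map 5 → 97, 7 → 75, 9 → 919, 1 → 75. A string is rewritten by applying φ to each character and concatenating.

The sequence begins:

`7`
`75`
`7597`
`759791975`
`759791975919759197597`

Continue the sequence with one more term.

φ(759791975919759197597) expands symbol-by-symbol to 75 97 919 75 919 75 919 75 97 919 75 919 75 97 919 75 919 75 97 919 75; joining the 21 pieces gives the next term.

75979197591975919759791975919759791975919759791975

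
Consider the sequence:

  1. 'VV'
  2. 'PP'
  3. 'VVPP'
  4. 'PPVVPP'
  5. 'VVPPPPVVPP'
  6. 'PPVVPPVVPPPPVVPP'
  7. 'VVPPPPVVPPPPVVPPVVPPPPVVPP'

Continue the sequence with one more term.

From term 3 onward, concatenate the second-to-last term with the last: VV·PP = VVPP, PP·VVPP = PPVVPP, …
So term 8 is PPVVPPVVPPPPVVPP·VVPPPPVVPPPPVVPPVVPPPPVVPP.

PPVVPPVVPPPPVVPPVVPPPPVVPPPPVVPPVVPPPPVVPP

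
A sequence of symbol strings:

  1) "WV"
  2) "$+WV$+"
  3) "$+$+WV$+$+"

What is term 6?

$+$+$+$+$+WV$+$+$+$+$+

Every step adds $+ to the front and $+ to the end of the previous string.
From $+$+WV$+$+, 3 further steps: $+$+WV$+$+ → $+$+$+WV$+$+$+ → $+$+$+$+WV$+$+$+$+ → (answer).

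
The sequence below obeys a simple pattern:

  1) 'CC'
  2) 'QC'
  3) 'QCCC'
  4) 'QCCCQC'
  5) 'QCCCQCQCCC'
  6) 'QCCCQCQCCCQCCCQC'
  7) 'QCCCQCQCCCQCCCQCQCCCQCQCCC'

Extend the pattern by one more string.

This is a Fibonacci-style word recurrence s(k) = s(k−1)·s(k−2): e.g. QC·CC = QCCC.
The next term joins QCCCQCQCCCQCCCQCQCCCQCQCCC and QCCCQCQCCCQCCCQC.

QCCCQCQCCCQCCCQCQCCCQCQCCCQCCCQCQCCCQCCCQC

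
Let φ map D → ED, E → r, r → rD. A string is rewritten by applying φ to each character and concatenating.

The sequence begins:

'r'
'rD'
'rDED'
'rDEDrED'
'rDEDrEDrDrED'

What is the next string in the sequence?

rDEDrEDrDrEDrDEDrDrED

Expanding rDEDrEDrDrED: r→rD, D→ED, E→r, D→ED, r→rD, E→r, D→ED, r→rD, D→ED, r→rD, E→r, D→ED. Concatenated: rD ED r ED rD r ED rD ED rD r ED.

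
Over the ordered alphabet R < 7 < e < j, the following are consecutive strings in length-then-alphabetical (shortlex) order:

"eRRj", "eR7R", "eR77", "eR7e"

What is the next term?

eR7j

Treat eR7e as a base-4 numeral over the given alphabet and add one, carrying through any trailing j's.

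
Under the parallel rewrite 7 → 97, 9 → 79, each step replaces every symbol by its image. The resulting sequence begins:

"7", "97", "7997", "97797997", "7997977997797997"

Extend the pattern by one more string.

97797997799797797997977997797997

Replace each of the 16 characters of 7997977997797997 in place — 97 79 79 97 79 97 97 79 79 97 97 79 97 79 79 97 — and concatenate.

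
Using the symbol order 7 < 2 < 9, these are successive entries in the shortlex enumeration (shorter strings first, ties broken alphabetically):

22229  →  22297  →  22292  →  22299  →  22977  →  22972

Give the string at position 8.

22927

Advancing 2 positions from 22972 through 22972 → 22979 reaches term 8.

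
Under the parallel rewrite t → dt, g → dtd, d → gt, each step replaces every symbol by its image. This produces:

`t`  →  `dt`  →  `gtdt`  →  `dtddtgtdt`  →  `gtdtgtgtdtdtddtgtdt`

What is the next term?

Rewriting the 19 symbols of gtdtgtgtdtdtddtgtdt one by one yields dtd dt gt dt dtd dt dtd dt gt dt gt dt gt gt dt dtd dt gt dt; concatenated:

dtddtgtdtdtddtdtddtgtdtgtdtgtgtdtdtddtgtdt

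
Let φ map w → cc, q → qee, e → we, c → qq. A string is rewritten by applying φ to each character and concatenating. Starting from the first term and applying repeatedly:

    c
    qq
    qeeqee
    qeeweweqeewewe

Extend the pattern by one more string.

qeeweweccweccweqeeweweccweccwe

Applying the rule to each of the 14 symbols of qeeweweqeewewe gives the pieces qee we we cc we cc we qee we we cc we cc we, which concatenate to the answer.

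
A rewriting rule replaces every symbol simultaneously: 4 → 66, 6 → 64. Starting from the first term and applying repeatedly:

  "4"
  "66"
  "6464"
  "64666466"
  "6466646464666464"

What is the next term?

64666464646664666466646464666466

Replace each of the 16 characters of 6466646464666464 in place — 64 66 64 64 64 66 64 66 64 66 64 64 64 66 64 66 — and concatenate.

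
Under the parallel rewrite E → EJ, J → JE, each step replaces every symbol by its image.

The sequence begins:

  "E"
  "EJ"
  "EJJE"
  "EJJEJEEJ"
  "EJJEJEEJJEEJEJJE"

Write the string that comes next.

EJJEJEEJJEEJEJJEJEEJEJJEEJJEJEEJ

Replace each of the 16 characters of EJJEJEEJJEEJEJJE in place — EJ JE JE EJ JE EJ EJ JE JE EJ EJ JE EJ JE JE EJ — and concatenate.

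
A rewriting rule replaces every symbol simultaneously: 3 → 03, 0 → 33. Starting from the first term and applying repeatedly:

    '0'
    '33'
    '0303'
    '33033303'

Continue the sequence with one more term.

0303330303033303

Rewriting each symbol of 33033303: 3→03, 3→03, 0→33, 3→03, 3→03, 3→03, 0→33, 3→03, which concatenates to 03 03 33 03 03 03 33 03.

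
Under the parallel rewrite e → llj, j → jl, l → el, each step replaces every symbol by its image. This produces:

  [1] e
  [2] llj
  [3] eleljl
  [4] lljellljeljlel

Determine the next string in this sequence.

Replace each of the 14 characters of lljellljeljlel in place — el el jl llj el el el jl llj el jl el llj el — and concatenate.

eleljllljeleleljllljeljlellljel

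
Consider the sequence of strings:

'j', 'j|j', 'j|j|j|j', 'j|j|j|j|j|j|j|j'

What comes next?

Every step duplicates the string with '|' between the halves.
Doubling j|j|j|j|j|j|j|j with '|' between the halves:

j|j|j|j|j|j|j|j|j|j|j|j|j|j|j|j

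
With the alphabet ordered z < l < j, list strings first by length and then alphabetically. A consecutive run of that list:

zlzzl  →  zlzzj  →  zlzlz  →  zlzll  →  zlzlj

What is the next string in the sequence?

zlzjz

Treat zlzlj as a base-3 numeral over the given alphabet and add one, carrying through any trailing j's.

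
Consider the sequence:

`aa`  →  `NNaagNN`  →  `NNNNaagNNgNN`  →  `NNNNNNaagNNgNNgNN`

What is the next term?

Every step adds NN to the front and gNN to the end of the previous string.
Applying this once more to NNNNNNaagNNgNNgNN:

NNNNNNNNaagNNgNNgNNgNN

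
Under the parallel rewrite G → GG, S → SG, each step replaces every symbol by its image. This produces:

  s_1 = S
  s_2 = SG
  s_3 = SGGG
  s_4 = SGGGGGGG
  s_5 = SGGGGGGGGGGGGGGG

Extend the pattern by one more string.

Rewriting the 16 symbols of SGGGGGGGGGGGGGGG one by one yields SG GG GG GG GG GG GG GG GG GG GG GG GG GG GG GG; concatenated:

SGGGGGGGGGGGGGGGGGGGGGGGGGGGGGGG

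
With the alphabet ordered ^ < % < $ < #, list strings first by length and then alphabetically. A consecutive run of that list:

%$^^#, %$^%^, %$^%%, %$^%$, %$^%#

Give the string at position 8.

%$^$$

Advancing 3 positions from %$^%# through %$^%# → %$^$^ → %$^$% reaches term 8.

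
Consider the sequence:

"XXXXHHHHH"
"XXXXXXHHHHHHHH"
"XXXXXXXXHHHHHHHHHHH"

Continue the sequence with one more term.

XXXXXXXXXXHHHHHHHHHHHHHH

Term n consists of 2n X's, followed by 3n-1 H's, where the shown terms are n = 2, 3, 4.
At n = 5 the blocks have lengths 10, 14.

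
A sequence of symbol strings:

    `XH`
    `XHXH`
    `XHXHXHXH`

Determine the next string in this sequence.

XHXHXHXHXHXHXHXH

Every step duplicates the string.
One more doubling of XHXHXHXH gives the answer.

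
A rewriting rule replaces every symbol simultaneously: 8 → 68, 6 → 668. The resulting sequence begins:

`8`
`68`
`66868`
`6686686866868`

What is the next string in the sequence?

Replace each of the 13 characters of 6686686866868 in place — 668 668 68 668 668 68 668 68 668 668 68 668 68 — and concatenate.

6686686866866868668686686686866868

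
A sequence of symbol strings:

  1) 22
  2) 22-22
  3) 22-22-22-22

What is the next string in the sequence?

22-22-22-22-22-22-22-22

Each string is two copies of the previous one joined by '-'.
One more doubling of 22-22-22-22 gives the answer.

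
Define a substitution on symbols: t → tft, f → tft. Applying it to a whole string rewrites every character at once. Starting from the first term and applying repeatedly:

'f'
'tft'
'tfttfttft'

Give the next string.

tfttfttfttfttfttfttfttfttft

Expanding tfttfttft: t→tft, f→tft, t→tft, t→tft, f→tft, t→tft, t→tft, f→tft, t→tft. Concatenated: tft tft tft tft tft tft tft tft tft.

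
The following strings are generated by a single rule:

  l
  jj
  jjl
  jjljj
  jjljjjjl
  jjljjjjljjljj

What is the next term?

jjljjjjljjljjjjljjjjl

Each term (from the third on) is the previous term followed by the one before it: term 3 = jj·l = jjl.
So term 7 is jjljjjjljjljj·jjljjjjl.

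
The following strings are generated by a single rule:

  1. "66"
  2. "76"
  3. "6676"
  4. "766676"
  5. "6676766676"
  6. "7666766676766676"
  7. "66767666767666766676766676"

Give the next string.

766676667676667666767666767666766676766676

From term 3 onward, concatenate the second-to-last term with the last: 66·76 = 6676, 76·6676 = 766676, …
The next term joins 7666766676766676 and 66767666767666766676766676.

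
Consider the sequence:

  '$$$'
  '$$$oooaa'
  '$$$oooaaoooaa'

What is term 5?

Each term is the previous one with oooaa appended.
From $$$oooaaoooaa, 2 further steps: $$$oooaaoooaa → $$$oooaaoooaaoooaa → (answer).

$$$oooaaoooaaoooaaoooaa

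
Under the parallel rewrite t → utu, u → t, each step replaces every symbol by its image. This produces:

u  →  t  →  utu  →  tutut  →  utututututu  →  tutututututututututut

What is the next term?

utututututututututututututututututututututu

Applying the rule to each of the 21 symbols of tutututututututututut gives the pieces utu t utu t utu t utu t utu t utu t utu t utu t utu t utu t utu, which concatenate to the answer.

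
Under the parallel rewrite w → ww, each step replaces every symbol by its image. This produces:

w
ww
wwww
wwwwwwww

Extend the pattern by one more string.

wwwwwwwwwwwwwwww

Expanding wwwwwwww: w→ww, w→ww, w→ww, w→ww, w→ww, w→ww, w→ww, w→ww. Concatenated: ww ww ww ww ww ww ww ww.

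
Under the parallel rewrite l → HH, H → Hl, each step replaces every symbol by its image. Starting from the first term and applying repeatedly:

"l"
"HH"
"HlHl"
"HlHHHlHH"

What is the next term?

HlHHHlHlHlHHHlHl

Expanding HlHHHlHH: H→Hl, l→HH, H→Hl, H→Hl, H→Hl, l→HH, H→Hl, H→Hl. Concatenated: Hl HH Hl Hl Hl HH Hl Hl.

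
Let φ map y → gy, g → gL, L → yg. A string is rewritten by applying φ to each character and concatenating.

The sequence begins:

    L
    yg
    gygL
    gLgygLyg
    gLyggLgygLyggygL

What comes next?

Applying the rule to each of the 16 symbols of gLyggLgygLyggygL gives the pieces gL yg gy gL gL yg gL gy gL yg gy gL gL gy gL yg, which concatenate to the answer.

gLyggygLgLyggLgygLyggygLgLgygLyg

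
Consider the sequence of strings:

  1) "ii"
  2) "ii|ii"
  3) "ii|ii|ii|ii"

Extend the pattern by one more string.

Every step duplicates the string with '|' between the halves.
One more doubling of ii|ii|ii|ii gives the answer.

ii|ii|ii|ii|ii|ii|ii|ii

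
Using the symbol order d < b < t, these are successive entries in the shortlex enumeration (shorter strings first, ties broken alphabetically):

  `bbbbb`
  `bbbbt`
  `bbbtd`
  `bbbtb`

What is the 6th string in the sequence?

bbtdd

Stepping forward 2 times from bbbtb: bbbtb → bbbtt, then the target.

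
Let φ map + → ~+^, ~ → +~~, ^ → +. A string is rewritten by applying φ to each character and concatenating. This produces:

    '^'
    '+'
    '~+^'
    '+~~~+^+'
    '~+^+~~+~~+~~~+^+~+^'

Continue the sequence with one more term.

Replace each of the 19 characters of ~+^+~~+~~+~~~+^+~+^ in place — +~~ ~+^ + ~+^ +~~ +~~ ~+^ +~~ +~~ ~+^ +~~ +~~ +~~ ~+^ + ~+^ +~~ ~+^ + — and concatenate.

+~~~+^+~+^+~~+~~~+^+~~+~~~+^+~~+~~+~~~+^+~+^+~~~+^+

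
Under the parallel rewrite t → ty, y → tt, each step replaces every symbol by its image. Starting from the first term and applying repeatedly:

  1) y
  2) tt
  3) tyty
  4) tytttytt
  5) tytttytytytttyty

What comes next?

Rewriting the 16 symbols of tytttytytytttyty one by one yields ty tt ty ty ty tt ty tt ty tt ty ty ty tt ty tt; concatenated:

tytttytytytttytttytttytytytttytt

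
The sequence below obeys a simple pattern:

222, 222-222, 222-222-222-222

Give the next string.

Every step duplicates the string with '-' between the halves.
Doubling 222-222-222-222 with '-' between the halves:

222-222-222-222-222-222-222-222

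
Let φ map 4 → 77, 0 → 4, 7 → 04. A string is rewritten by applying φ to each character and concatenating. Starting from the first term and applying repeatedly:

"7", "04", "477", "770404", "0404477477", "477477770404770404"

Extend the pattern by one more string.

77040477040404044774770404477477

Replace each of the 18 characters of 477477770404770404 in place — 77 04 04 77 04 04 04 04 4 77 4 77 04 04 4 77 4 77 — and concatenate.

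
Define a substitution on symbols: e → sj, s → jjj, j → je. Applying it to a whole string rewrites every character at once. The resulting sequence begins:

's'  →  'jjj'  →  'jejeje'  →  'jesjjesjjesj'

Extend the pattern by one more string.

Rewriting each symbol of jesjjesjjesj: j→je, e→sj, s→jjj, j→je, j→je, e→sj, s→jjj, j→je, j→je, e→sj, s→jjj, j→je, which concatenates to je sj jjj je je sj jjj je je sj jjj je.

jesjjjjjejesjjjjjejesjjjjje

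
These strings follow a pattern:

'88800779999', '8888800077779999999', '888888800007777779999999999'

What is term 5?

8888888888800000077777777779999999999999999

Reading off run lengths: 8 runs 3, 5, 7; 0 runs 2, 3, 4; 7 runs 2, 4, 6; 9 runs 4, 7, 10 — each is linear in n (n = 1, 2, …).
Setting n = 5 gives 11, 6, 10, 16 characters in each block.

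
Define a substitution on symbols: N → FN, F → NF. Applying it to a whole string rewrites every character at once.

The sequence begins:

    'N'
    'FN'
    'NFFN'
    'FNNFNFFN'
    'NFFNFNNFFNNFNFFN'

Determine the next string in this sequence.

φ(NFFNFNNFFNNFNFFN) expands symbol-by-symbol to FN NF NF FN NF FN FN NF NF FN FN NF FN NF NF FN; joining the 16 pieces gives the next term.

FNNFNFFNNFFNFNNFNFFNFNNFFNNFNFFN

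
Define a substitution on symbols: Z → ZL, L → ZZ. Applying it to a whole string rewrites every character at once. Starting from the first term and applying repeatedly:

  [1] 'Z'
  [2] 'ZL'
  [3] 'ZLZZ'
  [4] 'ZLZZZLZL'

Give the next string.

ZLZZZLZLZLZZZLZZ

Apply φ to ZLZZZLZL symbol by symbol: Z→ZL, L→ZZ, Z→ZL, Z→ZL, Z→ZL, L→ZZ, Z→ZL, L→ZZ; joined: ZL ZZ ZL ZL ZL ZZ ZL ZZ.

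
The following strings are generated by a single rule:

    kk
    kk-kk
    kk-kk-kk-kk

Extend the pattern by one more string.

Every step duplicates the string with '-' between the halves.
So the next term is two copies of kk-kk-kk-kk with '-' between the halves.

kk-kk-kk-kk-kk-kk-kk-kk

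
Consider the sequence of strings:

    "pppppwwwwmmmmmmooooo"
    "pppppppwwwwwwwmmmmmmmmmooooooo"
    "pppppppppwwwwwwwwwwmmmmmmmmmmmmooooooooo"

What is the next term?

The n-th term is 2n+3 p's then 3n+1 w's then 3n+3 m's then 2n+3 o's (n = 1, 2, …).
For the next term, n = 4, so the run lengths are 11, 13, 15, 11.

pppppppppppwwwwwwwwwwwwwmmmmmmmmmmmmmmmooooooooooo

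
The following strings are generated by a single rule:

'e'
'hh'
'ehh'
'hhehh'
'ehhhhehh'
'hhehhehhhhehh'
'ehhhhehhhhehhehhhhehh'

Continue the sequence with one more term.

hhehhehhhhehhehhhhehhhhehhehhhhehh

From term 3 onward, concatenate the second-to-last term with the last: e·hh = ehh, hh·ehh = hhehh, …
The next term joins hhehhehhhhehh and ehhhhehhhhehhehhhhehh.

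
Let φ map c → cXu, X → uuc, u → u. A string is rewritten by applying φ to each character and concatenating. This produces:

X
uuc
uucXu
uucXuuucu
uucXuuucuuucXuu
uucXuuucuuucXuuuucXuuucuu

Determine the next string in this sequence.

uucXuuucuuucXuuuucXuuucuuuucXuuucuuucXuuu

Replace each of the 25 characters of uucXuuucuuucXuuuucXuuucuu in place — u u cXu uuc u u u cXu u u u cXu uuc u u u u cXu uuc u u u cXu u u — and concatenate.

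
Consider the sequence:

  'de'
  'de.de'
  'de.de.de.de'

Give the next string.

s(k+1) = s(k)·.·s(k) — each term doubles the last with '.' between the halves.
One more doubling of de.de.de.de gives the answer.

de.de.de.de.de.de.de.de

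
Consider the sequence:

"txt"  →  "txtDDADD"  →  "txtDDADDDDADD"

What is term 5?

Each term is the previous one with DDADD appended.
From txtDDADDDDADD, 2 further steps: txtDDADDDDADD → txtDDADDDDADDDDADD → (answer).

txtDDADDDDADDDDADDDDADD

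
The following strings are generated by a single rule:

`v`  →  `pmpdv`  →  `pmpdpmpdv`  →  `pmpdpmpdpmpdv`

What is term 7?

The strings grow by a fixed prefix pmpd each time.
From pmpdpmpdpmpdv, 3 further steps: pmpdpmpdpmpdv → pmpdpmpdpmpdpmpdv → pmpdpmpdpmpdpmpdpmpdv → (answer).

pmpdpmpdpmpdpmpdpmpdpmpdv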